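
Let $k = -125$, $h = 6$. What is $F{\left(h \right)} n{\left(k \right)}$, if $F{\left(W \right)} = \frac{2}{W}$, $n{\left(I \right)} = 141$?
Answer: $47$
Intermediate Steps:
$F{\left(h \right)} n{\left(k \right)} = \frac{2}{6} \cdot 141 = 2 \cdot \frac{1}{6} \cdot 141 = \frac{1}{3} \cdot 141 = 47$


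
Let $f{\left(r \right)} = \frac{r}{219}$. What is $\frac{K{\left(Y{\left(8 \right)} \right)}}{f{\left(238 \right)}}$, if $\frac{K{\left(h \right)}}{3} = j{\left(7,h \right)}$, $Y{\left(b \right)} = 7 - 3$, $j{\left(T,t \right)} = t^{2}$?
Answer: $\frac{5256}{119} \approx 44.168$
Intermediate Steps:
$Y{\left(b \right)} = 4$
$K{\left(h \right)} = 3 h^{2}$
$f{\left(r \right)} = \frac{r}{219}$ ($f{\left(r \right)} = r \frac{1}{219} = \frac{r}{219}$)
$\frac{K{\left(Y{\left(8 \right)} \right)}}{f{\left(238 \right)}} = \frac{3 \cdot 4^{2}}{\frac{1}{219} \cdot 238} = \frac{3 \cdot 16}{\frac{238}{219}} = 48 \cdot \frac{219}{238} = \frac{5256}{119}$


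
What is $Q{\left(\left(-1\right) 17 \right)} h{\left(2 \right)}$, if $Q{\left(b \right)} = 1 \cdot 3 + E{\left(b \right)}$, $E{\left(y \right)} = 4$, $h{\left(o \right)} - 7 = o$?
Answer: $63$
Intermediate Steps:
$h{\left(o \right)} = 7 + o$
$Q{\left(b \right)} = 7$ ($Q{\left(b \right)} = 1 \cdot 3 + 4 = 3 + 4 = 7$)
$Q{\left(\left(-1\right) 17 \right)} h{\left(2 \right)} = 7 \left(7 + 2\right) = 7 \cdot 9 = 63$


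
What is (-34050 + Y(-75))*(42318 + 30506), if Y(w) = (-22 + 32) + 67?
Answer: -2474049752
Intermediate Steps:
Y(w) = 77 (Y(w) = 10 + 67 = 77)
(-34050 + Y(-75))*(42318 + 30506) = (-34050 + 77)*(42318 + 30506) = -33973*72824 = -2474049752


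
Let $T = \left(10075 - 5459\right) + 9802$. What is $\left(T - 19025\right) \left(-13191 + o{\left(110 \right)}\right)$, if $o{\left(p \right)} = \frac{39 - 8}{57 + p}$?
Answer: $\frac{10148603662}{167} \approx 6.077 \cdot 10^{7}$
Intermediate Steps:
$o{\left(p \right)} = \frac{31}{57 + p}$
$T = 14418$ ($T = 4616 + 9802 = 14418$)
$\left(T - 19025\right) \left(-13191 + o{\left(110 \right)}\right) = \left(14418 - 19025\right) \left(-13191 + \frac{31}{57 + 110}\right) = - 4607 \left(-13191 + \frac{31}{167}\right) = \left(-4607\right) \left(- \frac{2202866}{167}\right) = \frac{10148603662}{167}$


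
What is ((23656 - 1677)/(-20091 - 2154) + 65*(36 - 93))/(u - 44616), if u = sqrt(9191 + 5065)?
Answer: 6966154988/83864206125 + 20609926*sqrt(11)/307502089125 ≈ 0.083287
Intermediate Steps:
u = 36*sqrt(11) (u = sqrt(14256) = 36*sqrt(11) ≈ 119.40)
((23656 - 1677)/(-20091 - 2154) + 65*(36 - 93))/(u - 44616) = ((23656 - 1677)/(-20091 - 2154) + 65*(36 - 93))/(36*sqrt(11) - 44616) = (21979/(-22245) + 65*(-57))/(-44616 + 36*sqrt(11)) = (21979*(-1/22245) - 3705)/(-44616 + 36*sqrt(11)) = (-21979/22245 - 3705)/(-44616 + 36*sqrt(11)) = -82439704/(22245*(-44616 + 36*sqrt(11)))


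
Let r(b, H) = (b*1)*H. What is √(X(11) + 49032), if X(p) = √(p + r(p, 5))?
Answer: √(49032 + √66) ≈ 221.45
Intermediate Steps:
r(b, H) = H*b (r(b, H) = b*H = H*b)
X(p) = √6*√p (X(p) = √(p + 5*p) = √(6*p) = √6*√p)
√(X(11) + 49032) = √(√6*√11 + 49032) = √(√66 + 49032) = √(49032 + √66)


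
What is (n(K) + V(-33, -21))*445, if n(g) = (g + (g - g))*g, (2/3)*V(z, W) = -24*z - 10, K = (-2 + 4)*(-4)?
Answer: 550465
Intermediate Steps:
K = -8 (K = 2*(-4) = -8)
V(z, W) = -15 - 36*z (V(z, W) = 3*(-24*z - 10)/2 = 3*(-10 - 24*z)/2 = -15 - 36*z)
n(g) = g**2 (n(g) = (g + 0)*g = g*g = g**2)
(n(K) + V(-33, -21))*445 = ((-8)**2 + (-15 - 36*(-33)))*445 = (64 + (-15 + 1188))*445 = (64 + 1173)*445 = 1237*445 = 550465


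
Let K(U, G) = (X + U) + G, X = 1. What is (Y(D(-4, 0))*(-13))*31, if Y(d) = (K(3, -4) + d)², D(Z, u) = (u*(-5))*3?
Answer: 0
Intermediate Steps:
K(U, G) = 1 + G + U (K(U, G) = (1 + U) + G = 1 + G + U)
D(Z, u) = -15*u (D(Z, u) = -5*u*3 = -15*u)
Y(d) = d² (Y(d) = ((1 - 4 + 3) + d)² = (0 + d)² = d²)
(Y(D(-4, 0))*(-13))*31 = ((-15*0)²*(-13))*31 = (0²*(-13))*31 = (0*(-13))*31 = 0*31 = 0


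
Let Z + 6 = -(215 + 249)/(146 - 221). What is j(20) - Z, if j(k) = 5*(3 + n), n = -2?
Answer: 361/75 ≈ 4.8133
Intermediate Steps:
j(k) = 5 (j(k) = 5*(3 - 2) = 5*1 = 5)
Z = 14/75 (Z = -6 - (215 + 249)/(146 - 221) = -6 - 464/(-75) = -6 - 464*(-1)/75 = -6 - 1*(-464/75) = -6 + 464/75 = 14/75 ≈ 0.18667)
j(20) - Z = 5 - 1*14/75 = 5 - 14/75 = 361/75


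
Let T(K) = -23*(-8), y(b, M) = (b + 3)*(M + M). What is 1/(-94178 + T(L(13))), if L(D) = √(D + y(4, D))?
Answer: -1/93994 ≈ -1.0639e-5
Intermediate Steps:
y(b, M) = 2*M*(3 + b) (y(b, M) = (3 + b)*(2*M) = 2*M*(3 + b))
L(D) = √15*√D (L(D) = √(D + 2*D*(3 + 4)) = √(D + 2*D*7) = √(D + 14*D) = √(15*D) = √15*√D)
T(K) = 184
1/(-94178 + T(L(13))) = 1/(-94178 + 184) = 1/(-93994) = -1/93994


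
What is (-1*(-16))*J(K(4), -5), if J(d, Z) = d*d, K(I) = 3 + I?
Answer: 784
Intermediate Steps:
J(d, Z) = d²
(-1*(-16))*J(K(4), -5) = (-1*(-16))*(3 + 4)² = 16*7² = 16*49 = 784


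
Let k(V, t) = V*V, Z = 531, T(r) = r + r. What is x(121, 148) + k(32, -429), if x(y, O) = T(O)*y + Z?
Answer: 37371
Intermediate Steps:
T(r) = 2*r
k(V, t) = V**2
x(y, O) = 531 + 2*O*y (x(y, O) = (2*O)*y + 531 = 2*O*y + 531 = 531 + 2*O*y)
x(121, 148) + k(32, -429) = (531 + 2*148*121) + 32**2 = (531 + 35816) + 1024 = 36347 + 1024 = 37371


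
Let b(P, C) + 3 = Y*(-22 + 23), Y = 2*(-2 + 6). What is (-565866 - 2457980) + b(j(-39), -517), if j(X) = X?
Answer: -3023841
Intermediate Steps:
Y = 8 (Y = 2*4 = 8)
b(P, C) = 5 (b(P, C) = -3 + 8*(-22 + 23) = -3 + 8*1 = -3 + 8 = 5)
(-565866 - 2457980) + b(j(-39), -517) = (-565866 - 2457980) + 5 = -3023846 + 5 = -3023841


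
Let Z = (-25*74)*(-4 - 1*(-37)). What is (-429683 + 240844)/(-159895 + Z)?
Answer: 188839/220945 ≈ 0.85469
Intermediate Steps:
Z = -61050 (Z = -1850*(-4 + 37) = -1850*33 = -61050)
(-429683 + 240844)/(-159895 + Z) = (-429683 + 240844)/(-159895 - 61050) = -188839/(-220945) = -188839*(-1/220945) = 188839/220945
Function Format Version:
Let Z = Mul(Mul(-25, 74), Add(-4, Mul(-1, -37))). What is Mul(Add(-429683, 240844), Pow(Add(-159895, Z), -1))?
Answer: Rational(188839, 220945) ≈ 0.85469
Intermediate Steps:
Z = -61050 (Z = Mul(-1850, Add(-4, 37)) = Mul(-1850, 33) = -61050)
Mul(Add(-429683, 240844), Pow(Add(-159895, Z), -1)) = Mul(Add(-429683, 240844), Pow(Add(-159895, -61050), -1)) = Mul(-188839, Pow(-220945, -1)) = Mul(-188839, Rational(-1, 220945)) = Rational(188839, 220945)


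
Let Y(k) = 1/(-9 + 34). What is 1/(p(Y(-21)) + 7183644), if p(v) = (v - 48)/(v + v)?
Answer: 2/14366089 ≈ 1.3922e-7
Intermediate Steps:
Y(k) = 1/25
p(v) = (-48 + v)/(2*v) (p(v) = (-48 + v)/((2*v)) = (-48 + v)*(1/(2*v)) = (-48 + v)/(2*v))
1/(p(Y(-21)) + 7183644) = 1/((-48 + 1/25)/(2*(1/25)) + 7183644) = 1/((1/2)*25*(-1199/25) + 7183644) = 1/(-1199/2 + 7183644) = 1/(14366089/2) = 2/14366089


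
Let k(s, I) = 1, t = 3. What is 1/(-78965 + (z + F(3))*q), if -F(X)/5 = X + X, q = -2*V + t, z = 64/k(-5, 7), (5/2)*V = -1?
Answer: -5/394179 ≈ -1.2685e-5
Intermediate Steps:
V = -2/5 (V = (2/5)*(-1) = -2/5 ≈ -0.40000)
z = 64 (z = 64/1 = 64*1 = 64)
q = 19/5 (q = -2*(-2/5) + 3 = 4/5 + 3 = 19/5 ≈ 3.8000)
F(X) = -10*X (F(X) = -5*(X + X) = -10*X)
1/(-78965 + (z + F(3))*q) = 1/(-78965 + (64 - 10*3)*(19/5)) = 1/(-78965 + (64 - 30)*(19/5)) = 1/(-78965 + 34*(19/5)) = 1/(-78965 + 646/5) = 1/(-394179/5) = -5/394179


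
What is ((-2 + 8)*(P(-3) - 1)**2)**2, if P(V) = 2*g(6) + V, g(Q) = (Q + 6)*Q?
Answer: 13829760000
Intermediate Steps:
g(Q) = Q*(6 + Q) (g(Q) = (6 + Q)*Q = Q*(6 + Q))
P(V) = 144 + V (P(V) = 2*(6*(6 + 6)) + V = 2*(6*12) + V = 2*72 + V = 144 + V)
((-2 + 8)*(P(-3) - 1)**2)**2 = ((-2 + 8)*((144 - 3) - 1)**2)**2 = (6*(141 - 1)**2)**2 = (6*140**2)**2 = (6*19600)**2 = 117600**2 = 13829760000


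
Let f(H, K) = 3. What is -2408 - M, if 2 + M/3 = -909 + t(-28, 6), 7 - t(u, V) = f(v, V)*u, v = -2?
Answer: 52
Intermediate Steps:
t(u, V) = 7 - 3*u
M = -2460 (M = -6 + 3*(-909 + (7 - 3*(-28))) = -6 + 3*(-909 + (7 + 84)) = -6 + 3*(-909 + 91) = -6 + 3*(-818) = -6 - 2454 = -2460)
-2408 - M = -2408 - 1*(-2460) = -2408 + 2460 = 52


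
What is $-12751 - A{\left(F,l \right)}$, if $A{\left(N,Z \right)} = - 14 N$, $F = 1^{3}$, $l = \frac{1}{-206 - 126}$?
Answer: $-12737$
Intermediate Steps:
$l = - \frac{1}{332}$ ($l = \frac{1}{-332} = - \frac{1}{332} \approx -0.003012$)
$F = 1$
$-12751 - A{\left(F,l \right)} = -12751 - \left(-14\right) 1 = -12751 - -14 = -12751 + 14 = -12737$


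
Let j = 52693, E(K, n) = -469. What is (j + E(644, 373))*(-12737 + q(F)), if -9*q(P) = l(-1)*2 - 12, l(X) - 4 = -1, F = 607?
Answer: -665142272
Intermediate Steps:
l(X) = 3 (l(X) = 4 - 1 = 3)
q(P) = ⅔ (q(P) = -(3*2 - 12)/9 = -(6 - 12)/9 = -⅑*(-6) = ⅔)
(j + E(644, 373))*(-12737 + q(F)) = (52693 - 469)*(-12737 + ⅔) = 52224*(-38209/3) = -665142272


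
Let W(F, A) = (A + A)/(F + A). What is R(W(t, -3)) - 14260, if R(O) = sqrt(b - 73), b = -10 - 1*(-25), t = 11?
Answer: -14260 + I*sqrt(58) ≈ -14260.0 + 7.6158*I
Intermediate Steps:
b = 15 (b = -10 + 25 = 15)
W(F, A) = 2*A/(A + F) (W(F, A) = (2*A)/(A + F) = 2*A/(A + F))
R(O) = I*sqrt(58) (R(O) = sqrt(15 - 73) = sqrt(-58) = I*sqrt(58))
R(W(t, -3)) - 14260 = I*sqrt(58) - 14260 = -14260 + I*sqrt(58)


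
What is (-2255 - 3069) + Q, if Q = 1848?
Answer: -3476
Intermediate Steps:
(-2255 - 3069) + Q = (-2255 - 3069) + 1848 = -5324 + 1848 = -3476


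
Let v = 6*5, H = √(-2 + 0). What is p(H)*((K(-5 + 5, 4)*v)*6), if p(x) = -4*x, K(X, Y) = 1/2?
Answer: -360*I*√2 ≈ -509.12*I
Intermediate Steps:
H = I*√2 (H = √(-2) = I*√2 ≈ 1.4142*I)
v = 30
K(X, Y) = ½
p(H)*((K(-5 + 5, 4)*v)*6) = (-4*I*√2)*(((½)*30)*6) = (-4*I*√2)*(15*6) = -4*I*√2*90 = -360*I*√2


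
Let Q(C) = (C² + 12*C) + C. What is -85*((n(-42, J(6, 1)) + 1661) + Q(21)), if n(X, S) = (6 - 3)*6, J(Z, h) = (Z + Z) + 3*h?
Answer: -203405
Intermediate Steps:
Q(C) = C² + 13*C
J(Z, h) = 2*Z + 3*h
n(X, S) = 18 (n(X, S) = 3*6 = 18)
-85*((n(-42, J(6, 1)) + 1661) + Q(21)) = -85*((18 + 1661) + 21*(13 + 21)) = -85*(1679 + 21*34) = -85*(1679 + 714) = -85*2393 = -203405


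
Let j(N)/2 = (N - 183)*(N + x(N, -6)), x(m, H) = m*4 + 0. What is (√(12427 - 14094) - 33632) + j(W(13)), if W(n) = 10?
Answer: -50932 + I*√1667 ≈ -50932.0 + 40.829*I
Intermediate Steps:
x(m, H) = 4*m (x(m, H) = 4*m + 0 = 4*m)
j(N) = 10*N*(-183 + N) (j(N) = 2*((N - 183)*(N + 4*N)) = 2*((-183 + N)*(5*N)) = 2*(5*N*(-183 + N)) = 10*N*(-183 + N))
(√(12427 - 14094) - 33632) + j(W(13)) = (√(12427 - 14094) - 33632) + 10*10*(-183 + 10) = (√(-1667) - 33632) + 10*10*(-173) = (I*√1667 - 33632) - 17300 = (-33632 + I*√1667) - 17300 = -50932 + I*√1667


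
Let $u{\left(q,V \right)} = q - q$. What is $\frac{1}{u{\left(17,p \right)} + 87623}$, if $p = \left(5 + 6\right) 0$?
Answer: $\frac{1}{87623} \approx 1.1413 \cdot 10^{-5}$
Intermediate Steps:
$p = 0$ ($p = 11 \cdot 0 = 0$)
$u{\left(q,V \right)} = 0$
$\frac{1}{u{\left(17,p \right)} + 87623} = \frac{1}{0 + 87623} = \frac{1}{87623}$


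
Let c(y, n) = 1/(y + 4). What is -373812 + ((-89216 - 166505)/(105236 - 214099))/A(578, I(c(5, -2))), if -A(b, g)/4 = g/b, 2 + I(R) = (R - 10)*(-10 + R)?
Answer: -631500067714497/1689336034 ≈ -3.7382e+5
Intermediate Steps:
c(y, n) = 1/(4 + y)
I(R) = -2 + (-10 + R)**2 (I(R) = -2 + (R - 10)*(-10 + R) = -2 + (-10 + R)*(-10 + R) = -2 + (-10 + R)**2)
A(b, g) = -4*g/b
-373812 + ((-89216 - 166505)/(105236 - 214099))/A(578, I(c(5, -2))) = -373812 + ((-89216 - 166505)/(105236 - 214099))/((-4*(-2 + (-10 + 1/(4 + 5))**2)/578)) = -373812 + (-255721/(-108863))/((-4*(-2 + (-10 + 1/9)**2)*1/578)) = -373812 + (-255721*(-1/108863))/((-4*(-2 + (-10 + 1/9)**2)*1/578)) = -373812 + 255721/(108863*((-4*(-2 + (-89/9)**2)*1/578))) = -373812 + 255721/(108863*((-4*(-2 + 7921/81)*1/578))) = -373812 + 255721/(108863*((-4*7759/81*1/578))) = -373812 + 255721/(108863*(-15518/23409)) = -373812 + (255721/108863)*(-23409/15518) = -373812 - 5986172889/1689336034 = -631500067714497/1689336034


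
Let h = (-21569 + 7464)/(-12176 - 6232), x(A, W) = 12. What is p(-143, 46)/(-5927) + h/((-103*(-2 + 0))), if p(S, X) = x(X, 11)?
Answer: 2930443/1728882192 ≈ 0.0016950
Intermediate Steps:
h = 1085/1416 (h = -14105/(-18408) = -14105*(-1/18408) = 1085/1416 ≈ 0.76624)
p(S, X) = 12
p(-143, 46)/(-5927) + h/((-103*(-2 + 0))) = 12/(-5927) + 1085/(1416*((-103*(-2 + 0)))) = 12*(-1/5927) + 1085/(1416*((-103*(-2)))) = -12/5927 + (1085/1416)/206 = -12/5927 + (1085/1416)*(1/206) = -12/5927 + 1085/291696 = 2930443/1728882192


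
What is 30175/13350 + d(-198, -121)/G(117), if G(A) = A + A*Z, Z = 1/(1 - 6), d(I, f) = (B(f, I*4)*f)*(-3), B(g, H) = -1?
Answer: -22463/13884 ≈ -1.6179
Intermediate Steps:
d(I, f) = 3*f (d(I, f) = -f*(-3) = 3*f)
Z = -1/5 (Z = 1/(-5) = -1/5 ≈ -0.20000)
G(A) = 4*A/5 (G(A) = A + A*(-1/5) = A - A/5 = 4*A/5)
30175/13350 + d(-198, -121)/G(117) = 30175/13350 + (3*(-121))/(((4/5)*117)) = 30175*(1/13350) - 363/468/5 = 1207/534 - 363*5/468 = 1207/534 - 605/156 = -22463/13884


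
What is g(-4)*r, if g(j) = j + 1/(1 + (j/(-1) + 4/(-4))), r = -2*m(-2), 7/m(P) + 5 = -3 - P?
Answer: -35/4 ≈ -8.7500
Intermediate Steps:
m(P) = 7/(-8 - P) (m(P) = 7/(-5 + (-3 - P)) = 7/(-8 - P))
r = 7/3 (r = -(-14)/(8 - 2) = -(-14)/6 = -2*(-7/6) = 7/3 ≈ 2.3333)
g(j) = j - 1/j (g(j) = j + 1/(1 + (j*(-1) + 4*(-¼))) = j + 1/(1 + (-j - 1)) = j + 1/(1 + (-1 - j)) = j + 1/(-j) = j - 1/j)
g(-4)*r = (-4 - 1/(-4))*(7/3) = (-4 - 1*(-¼))*(7/3) = (-4 + ¼)*(7/3) = -15/4*7/3 = -35/4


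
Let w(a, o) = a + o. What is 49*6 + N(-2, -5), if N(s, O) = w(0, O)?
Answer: 289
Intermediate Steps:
N(s, O) = O (N(s, O) = 0 + O = O)
49*6 + N(-2, -5) = 49*6 - 5 = 294 - 5 = 289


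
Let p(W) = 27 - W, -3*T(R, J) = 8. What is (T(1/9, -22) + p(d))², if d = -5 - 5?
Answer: 10609/9 ≈ 1178.8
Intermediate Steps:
T(R, J) = -8/3 (T(R, J) = -⅓*8 = -8/3)
d = -10
(T(1/9, -22) + p(d))² = (-8/3 + (27 - 1*(-10)))² = (-8/3 + (27 + 10))² = (-8/3 + 37)² = (103/3)² = 10609/9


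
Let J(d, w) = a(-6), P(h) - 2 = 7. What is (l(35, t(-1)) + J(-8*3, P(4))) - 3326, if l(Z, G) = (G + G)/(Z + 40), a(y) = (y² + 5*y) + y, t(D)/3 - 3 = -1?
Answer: -83146/25 ≈ -3325.8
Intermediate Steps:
P(h) = 9 (P(h) = 2 + 7 = 9)
t(D) = 6 (t(D) = 9 + 3*(-1) = 9 - 3 = 6)
a(y) = y² + 6*y
J(d, w) = 0 (J(d, w) = -6*(6 - 6) = -6*0 = 0)
l(Z, G) = 2*G/(40 + Z) (l(Z, G) = (2*G)/(40 + Z) = 2*G/(40 + Z))
(l(35, t(-1)) + J(-8*3, P(4))) - 3326 = (2*6/(40 + 35) + 0) - 3326 = (2*6/75 + 0) - 3326 = (2*6*(1/75) + 0) - 3326 = (4/25 + 0) - 3326 = 4/25 - 3326 = -83146/25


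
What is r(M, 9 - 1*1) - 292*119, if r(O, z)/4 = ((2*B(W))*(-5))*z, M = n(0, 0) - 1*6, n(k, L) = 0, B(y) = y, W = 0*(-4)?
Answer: -34748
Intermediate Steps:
W = 0
M = -6 (M = 0 - 1*6 = 0 - 6 = -6)
r(O, z) = 0 (r(O, z) = 4*(((2*0)*(-5))*z) = 4*((0*(-5))*z) = 4*(0*z) = 4*0 = 0)
r(M, 9 - 1*1) - 292*119 = 0 - 292*119 = 0 - 34748 = -34748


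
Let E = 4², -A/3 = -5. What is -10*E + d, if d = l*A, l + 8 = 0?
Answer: -280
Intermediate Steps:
l = -8 (l = -8 + 0 = -8)
A = 15 (A = -3*(-5) = 15)
E = 16
d = -120 (d = -8*15 = -120)
-10*E + d = -10*16 - 120 = -160 - 120 = -280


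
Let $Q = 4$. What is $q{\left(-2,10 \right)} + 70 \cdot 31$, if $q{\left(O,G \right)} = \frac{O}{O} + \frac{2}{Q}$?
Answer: $\frac{4343}{2} \approx 2171.5$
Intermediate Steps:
$q{\left(O,G \right)} = \frac{3}{2}$ ($q{\left(O,G \right)} = \frac{O}{O} + \frac{2}{4} = 1 + 2 \cdot \frac{1}{4} = 1 + \frac{1}{2} = \frac{3}{2}$)
$q{\left(-2,10 \right)} + 70 \cdot 31 = \frac{3}{2} + 70 \cdot 31 = \frac{3}{2} + 2170 = \frac{4343}{2}$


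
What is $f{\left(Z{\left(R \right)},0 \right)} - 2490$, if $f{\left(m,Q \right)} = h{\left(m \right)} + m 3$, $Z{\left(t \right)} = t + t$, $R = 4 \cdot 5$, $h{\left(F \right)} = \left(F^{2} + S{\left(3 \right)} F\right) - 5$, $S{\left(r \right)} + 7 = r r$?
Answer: $-695$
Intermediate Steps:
$S{\left(r \right)} = -7 + r^{2}$ ($S{\left(r \right)} = -7 + r r = -7 + r^{2}$)
$h{\left(F \right)} = -5 + F^{2} + 2 F$ ($h{\left(F \right)} = \left(F^{2} + \left(-7 + 3^{2}\right) F\right) - 5 = \left(F^{2} + \left(-7 + 9\right) F\right) - 5 = \left(F^{2} + 2 F\right) - 5 = -5 + F^{2} + 2 F$)
$R = 20$
$Z{\left(t \right)} = 2 t$
$f{\left(m,Q \right)} = -5 + m^{2} + 5 m$ ($f{\left(m,Q \right)} = \left(-5 + m^{2} + 2 m\right) + m 3 = \left(-5 + m^{2} + 2 m\right) + 3 m = -5 + m^{2} + 5 m$)
$f{\left(Z{\left(R \right)},0 \right)} - 2490 = \left(-5 + \left(2 \cdot 20\right)^{2} + 5 \cdot 2 \cdot 20\right) - 2490 = \left(-5 + 40^{2} + 5 \cdot 40\right) - 2490 = \left(-5 + 1600 + 200\right) - 2490 = 1795 - 2490 = -695$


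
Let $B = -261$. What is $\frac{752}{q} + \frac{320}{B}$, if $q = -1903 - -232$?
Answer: $- \frac{243664}{145377} \approx -1.6761$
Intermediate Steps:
$q = -1671$ ($q = -1903 + 232 = -1671$)
$\frac{752}{q} + \frac{320}{B} = \frac{752}{-1671} + \frac{320}{-261} = 752 \left(- \frac{1}{1671}\right) + 320 \left(- \frac{1}{261}\right) = - \frac{752}{1671} - \frac{320}{261} = - \frac{243664}{145377}$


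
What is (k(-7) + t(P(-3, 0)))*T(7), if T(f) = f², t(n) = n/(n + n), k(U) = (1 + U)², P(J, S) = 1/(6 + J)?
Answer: 3577/2 ≈ 1788.5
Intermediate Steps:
t(n) = ½ (t(n) = n/((2*n)) = (1/(2*n))*n = ½)
(k(-7) + t(P(-3, 0)))*T(7) = ((1 - 7)² + ½)*7² = ((-6)² + ½)*49 = (36 + ½)*49 = (73/2)*49 = 3577/2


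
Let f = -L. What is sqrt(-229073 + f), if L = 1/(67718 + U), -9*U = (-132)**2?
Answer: I*sqrt(991261069883034)/65782 ≈ 478.62*I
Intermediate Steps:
U = -1936 (U = -1/9*(-132)**2 = -1/9*17424 = -1936)
L = 1/65782 (L = 1/(67718 - 1936) = 1/65782 ≈ 1.5202e-5)
f = -1/65782 (f = -1*1/65782 = -1/65782 ≈ -1.5202e-5)
sqrt(-229073 + f) = sqrt(-229073 - 1/65782) = sqrt(-15068880087/65782) = I*sqrt(991261069883034)/65782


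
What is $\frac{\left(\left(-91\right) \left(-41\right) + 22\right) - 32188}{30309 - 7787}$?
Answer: $- \frac{28435}{22522} \approx -1.2625$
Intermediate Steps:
$\frac{\left(\left(-91\right) \left(-41\right) + 22\right) - 32188}{30309 - 7787} = \frac{\left(3731 + 22\right) - 32188}{22522} = \left(3753 - 32188\right) \frac{1}{22522} = \left(-28435\right) \frac{1}{22522} = - \frac{28435}{22522}$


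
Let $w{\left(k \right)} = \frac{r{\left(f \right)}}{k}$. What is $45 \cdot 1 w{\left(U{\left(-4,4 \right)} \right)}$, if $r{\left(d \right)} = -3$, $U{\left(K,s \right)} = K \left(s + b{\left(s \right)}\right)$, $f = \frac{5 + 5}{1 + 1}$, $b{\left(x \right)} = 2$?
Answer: $\frac{45}{8} \approx 5.625$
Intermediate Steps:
$f = 5$ ($f = \frac{10}{2} = 10 \cdot \frac{1}{2} = 5$)
$U{\left(K,s \right)} = K \left(2 + s\right)$ ($U{\left(K,s \right)} = K \left(s + 2\right) = K \left(2 + s\right)$)
$w{\left(k \right)} = - \frac{3}{k}$
$45 \cdot 1 w{\left(U{\left(-4,4 \right)} \right)} = 45 \cdot 1 \left(- \frac{3}{\left(-4\right) \left(2 + 4\right)}\right) = 45 \left(- \frac{3}{\left(-4\right) 6}\right) = 45 \left(- \frac{3}{-24}\right) = 45 \left(\left(-3\right) \left(- \frac{1}{24}\right)\right) = 45 \cdot \frac{1}{8} = \frac{45}{8}$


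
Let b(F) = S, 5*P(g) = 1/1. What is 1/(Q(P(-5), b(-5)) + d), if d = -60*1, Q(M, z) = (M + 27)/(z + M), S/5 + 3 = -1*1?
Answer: -99/6076 ≈ -0.016294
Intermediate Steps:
P(g) = ⅕ (P(g) = (⅕)/1 = (⅕)*1 = ⅕)
S = -20 (S = -15 + 5*(-1*1) = -15 + 5*(-1) = -15 - 5 = -20)
b(F) = -20
Q(M, z) = (27 + M)/(M + z)
d = -60
1/(Q(P(-5), b(-5)) + d) = 1/((27 + ⅕)/(⅕ - 20) - 60) = 1/((136/5)/(-99/5) - 60) = 1/(-5/99*136/5 - 60) = 1/(-136/99 - 60) = 1/(-6076/99) = -99/6076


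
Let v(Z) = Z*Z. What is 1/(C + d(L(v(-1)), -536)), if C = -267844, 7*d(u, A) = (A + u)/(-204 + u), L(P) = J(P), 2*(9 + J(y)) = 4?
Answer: -1477/395605045 ≈ -3.7335e-6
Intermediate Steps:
v(Z) = Z**2
J(y) = -7 (J(y) = -9 + (1/2)*4 = -9 + 2 = -7)
L(P) = -7
d(u, A) = (A + u)/(7*(-204 + u)) (d(u, A) = ((A + u)/(-204 + u))/7 = (A + u)/(7*(-204 + u)))
1/(C + d(L(v(-1)), -536)) = 1/(-267844 + (-536 - 7)/(7*(-204 - 7))) = 1/(-267844 + (1/7)*(-543)/(-211)) = 1/(-267844 + (1/7)*(-1/211)*(-543)) = 1/(-267844 + 543/1477) = 1/(-395605045/1477) = -1477/395605045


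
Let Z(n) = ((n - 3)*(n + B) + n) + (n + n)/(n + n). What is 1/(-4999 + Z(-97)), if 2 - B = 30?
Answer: 1/7405 ≈ 0.00013504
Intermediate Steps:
B = -28 (B = 2 - 1*30 = 2 - 30 = -28)
Z(n) = 1 + n + (-28 + n)*(-3 + n) (Z(n) = ((n - 3)*(n - 28) + n) + (n + n)/(n + n) = ((-3 + n)*(-28 + n) + n) + (2*n)/((2*n)) = ((-28 + n)*(-3 + n) + n) + (2*n)*(1/(2*n)) = (n + (-28 + n)*(-3 + n)) + 1 = 1 + n + (-28 + n)*(-3 + n))
1/(-4999 + Z(-97)) = 1/(-4999 + (85 + (-97)**2 - 30*(-97))) = 1/(-4999 + (85 + 9409 + 2910)) = 1/(-4999 + 12404) = 1/7405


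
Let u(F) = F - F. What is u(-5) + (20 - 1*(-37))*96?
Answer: 5472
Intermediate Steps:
u(F) = 0
u(-5) + (20 - 1*(-37))*96 = 0 + (20 - 1*(-37))*96 = 0 + (20 + 37)*96 = 0 + 57*96 = 0 + 5472 = 5472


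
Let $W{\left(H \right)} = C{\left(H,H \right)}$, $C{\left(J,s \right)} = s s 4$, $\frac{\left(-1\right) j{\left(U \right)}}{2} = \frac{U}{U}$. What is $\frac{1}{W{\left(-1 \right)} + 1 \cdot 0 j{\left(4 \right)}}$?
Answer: $\frac{1}{4} \approx 0.25$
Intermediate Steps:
$j{\left(U \right)} = -2$ ($j{\left(U \right)} = - 2 \frac{U}{U} = \left(-2\right) 1 = -2$)
$C{\left(J,s \right)} = 4 s^{2}$ ($C{\left(J,s \right)} = s^{2} \cdot 4 = 4 s^{2}$)
$W{\left(H \right)} = 4 H^{2}$
$\frac{1}{W{\left(-1 \right)} + 1 \cdot 0 j{\left(4 \right)}} = \frac{1}{4 \left(-1\right)^{2} + 1 \cdot 0 \left(-2\right)} = \frac{1}{4 \cdot 1 + 0 \left(-2\right)} = \frac{1}{4 + 0} = \frac{1}{4}$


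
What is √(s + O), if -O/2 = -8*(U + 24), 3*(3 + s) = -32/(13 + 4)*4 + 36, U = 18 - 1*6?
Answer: √1515057/51 ≈ 24.135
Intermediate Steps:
U = 12 (U = 18 - 6 = 12)
s = 331/51 (s = -3 + (-32/(13 + 4)*4 + 36)/3 = -3 + (-32/17*4 + 36)/3 = -3 + (-128/17 + 36)/3 = -3 + (⅓)*(484/17) = -3 + 484/51 = 331/51 ≈ 6.4902)
O = 576 (O = -(-16)*(12 + 24) = -(-16)*36 = -2*(-288) = 576)
√(s + O) = √(331/51 + 576) = √(29707/51) = √1515057/51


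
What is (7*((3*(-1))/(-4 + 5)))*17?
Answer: -357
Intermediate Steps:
(7*((3*(-1))/(-4 + 5)))*17 = (7*(-3/1))*17 = (7*(-3*1))*17 = (7*(-3))*17 = -21*17 = -357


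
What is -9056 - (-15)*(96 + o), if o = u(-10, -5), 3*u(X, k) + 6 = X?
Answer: -7696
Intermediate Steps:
u(X, k) = -2 + X/3
o = -16/3 (o = -2 + (⅓)*(-10) = -2 - 10/3 = -16/3 ≈ -5.3333)
-9056 - (-15)*(96 + o) = -9056 - (-15)*(96 - 16/3) = -9056 - (-15)*272/3 = -9056 - 1*(-1360) = -9056 + 1360 = -7696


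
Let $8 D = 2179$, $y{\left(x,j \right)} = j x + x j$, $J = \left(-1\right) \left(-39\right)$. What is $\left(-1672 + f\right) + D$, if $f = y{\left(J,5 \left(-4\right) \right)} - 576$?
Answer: $- \frac{28285}{8} \approx -3535.6$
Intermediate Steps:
$J = 39$
$y{\left(x,j \right)} = 2 j x$ ($y{\left(x,j \right)} = j x + j x = 2 j x$)
$D = \frac{2179}{8}$ ($D = \frac{1}{8} \cdot 2179 = \frac{2179}{8} \approx 272.38$)
$f = -2136$ ($f = 2 \cdot 5 \left(-4\right) 39 - 576 = 2 \left(-20\right) 39 - 576 = -1560 - 576 = -2136$)
$\left(-1672 + f\right) + D = \left(-1672 - 2136\right) + \frac{2179}{8} = -3808 + \frac{2179}{8} = - \frac{28285}{8}$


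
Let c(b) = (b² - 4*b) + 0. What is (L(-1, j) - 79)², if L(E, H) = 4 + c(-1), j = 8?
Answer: 4900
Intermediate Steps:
c(b) = b² - 4*b
L(E, H) = 9 (L(E, H) = 4 - (-4 - 1) = 4 - 1*(-5) = 4 + 5 = 9)
(L(-1, j) - 79)² = (9 - 79)² = (-70)² = 4900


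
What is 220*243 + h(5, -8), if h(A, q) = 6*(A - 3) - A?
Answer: 53467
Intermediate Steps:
h(A, q) = -18 + 5*A (h(A, q) = 6*(-3 + A) - A = (-18 + 6*A) - A = -18 + 5*A)
220*243 + h(5, -8) = 220*243 + (-18 + 5*5) = 53460 + (-18 + 25) = 53460 + 7 = 53467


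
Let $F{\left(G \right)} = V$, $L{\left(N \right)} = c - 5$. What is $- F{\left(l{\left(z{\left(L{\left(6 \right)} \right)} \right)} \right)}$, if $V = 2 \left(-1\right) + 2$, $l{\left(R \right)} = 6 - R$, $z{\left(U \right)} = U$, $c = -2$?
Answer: $0$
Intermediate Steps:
$L{\left(N \right)} = -7$ ($L{\left(N \right)} = -2 - 5 = -7$)
$V = 0$ ($V = -2 + 2 = 0$)
$F{\left(G \right)} = 0$
$- F{\left(l{\left(z{\left(L{\left(6 \right)} \right)} \right)} \right)} = \left(-1\right) 0 = 0$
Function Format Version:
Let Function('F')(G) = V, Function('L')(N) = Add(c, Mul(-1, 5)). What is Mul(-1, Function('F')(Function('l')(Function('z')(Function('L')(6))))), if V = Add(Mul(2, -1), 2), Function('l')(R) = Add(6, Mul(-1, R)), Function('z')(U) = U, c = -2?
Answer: 0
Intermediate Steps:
Function('L')(N) = -7 (Function('L')(N) = Add(-2, Mul(-1, 5)) = Add(-2, -5) = -7)
V = 0 (V = Add(-2, 2) = 0)
Function('F')(G) = 0
Mul(-1, Function('F')(Function('l')(Function('z')(Function('L')(6))))) = Mul(-1, 0) = 0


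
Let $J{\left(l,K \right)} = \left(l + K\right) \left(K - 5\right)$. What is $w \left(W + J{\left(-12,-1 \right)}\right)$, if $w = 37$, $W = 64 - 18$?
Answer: $4588$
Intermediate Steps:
$J{\left(l,K \right)} = \left(-5 + K\right) \left(K + l\right)$ ($J{\left(l,K \right)} = \left(K + l\right) \left(-5 + K\right) = \left(-5 + K\right) \left(K + l\right)$)
$W = 46$
$w \left(W + J{\left(-12,-1 \right)}\right) = 37 \left(46 - \left(-77 - 1\right)\right) = 37 \left(46 + \left(1 + 5 + 60 + 12\right)\right) = 37 \left(46 + 78\right) = 37 \cdot 124 = 4588$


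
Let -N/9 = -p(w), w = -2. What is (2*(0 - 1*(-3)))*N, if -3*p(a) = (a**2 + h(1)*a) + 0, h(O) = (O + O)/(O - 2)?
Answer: -144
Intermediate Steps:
h(O) = 2*O/(-2 + O) (h(O) = (2*O)/(-2 + O) = 2*O/(-2 + O))
p(a) = -a**2/3 + 2*a/3 (p(a) = -((a**2 + (2*1/(-2 + 1))*a) + 0)/3 = -((a**2 + (2*1/(-1))*a) + 0)/3 = -((a**2 + (2*1*(-1))*a) + 0)/3 = -((a**2 - 2*a) + 0)/3 = -(a**2 - 2*a)/3 = -a**2/3 + 2*a/3)
N = -24 (N = -(-9)*(1/3)*(-2)*(2 - 1*(-2)) = -(-9)*(1/3)*(-2)*(2 + 2) = -(-9)*(1/3)*(-2)*4 = -(-9)*(-8)/3 = -9*8/3 = -24)
(2*(0 - 1*(-3)))*N = (2*(0 - 1*(-3)))*(-24) = (2*(0 + 3))*(-24) = (2*3)*(-24) = 6*(-24) = -144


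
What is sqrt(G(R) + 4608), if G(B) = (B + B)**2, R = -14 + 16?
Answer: 68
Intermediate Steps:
R = 2
G(B) = 4*B**2 (G(B) = (2*B)**2 = 4*B**2)
sqrt(G(R) + 4608) = sqrt(4*2**2 + 4608) = sqrt(4*4 + 4608) = sqrt(16 + 4608) = sqrt(4624) = 68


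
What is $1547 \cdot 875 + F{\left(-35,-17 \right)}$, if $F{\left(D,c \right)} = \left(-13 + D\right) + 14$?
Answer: $1353591$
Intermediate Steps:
$F{\left(D,c \right)} = 1 + D$
$1547 \cdot 875 + F{\left(-35,-17 \right)} = 1547 \cdot 875 + \left(1 - 35\right) = 1353625 - 34 = 1353591$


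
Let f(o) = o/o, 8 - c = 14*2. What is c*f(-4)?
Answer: -20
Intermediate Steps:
c = -20 (c = 8 - 14*2 = 8 - 1*28 = 8 - 28 = -20)
f(o) = 1
c*f(-4) = -20*1 = -20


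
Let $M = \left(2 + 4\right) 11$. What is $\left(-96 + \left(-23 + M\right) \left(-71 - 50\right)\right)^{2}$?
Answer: $28079401$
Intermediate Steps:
$M = 66$ ($M = 6 \cdot 11 = 66$)
$\left(-96 + \left(-23 + M\right) \left(-71 - 50\right)\right)^{2} = \left(-96 + \left(-23 + 66\right) \left(-71 - 50\right)\right)^{2} = \left(-96 + 43 \left(-121\right)\right)^{2} = \left(-96 - 5203\right)^{2} = \left(-5299\right)^{2} = 28079401$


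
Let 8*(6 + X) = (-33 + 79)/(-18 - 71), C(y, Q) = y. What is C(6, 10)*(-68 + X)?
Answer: -79101/178 ≈ -444.39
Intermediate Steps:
X = -2159/356 (X = -6 + ((-33 + 79)/(-18 - 71))/8 = -6 + (46/(-89))/8 = -6 + (46*(-1/89))/8 = -6 + (1/8)*(-46/89) = -6 - 23/356 = -2159/356 ≈ -6.0646)
C(6, 10)*(-68 + X) = 6*(-68 - 2159/356) = 6*(-26367/356) = -79101/178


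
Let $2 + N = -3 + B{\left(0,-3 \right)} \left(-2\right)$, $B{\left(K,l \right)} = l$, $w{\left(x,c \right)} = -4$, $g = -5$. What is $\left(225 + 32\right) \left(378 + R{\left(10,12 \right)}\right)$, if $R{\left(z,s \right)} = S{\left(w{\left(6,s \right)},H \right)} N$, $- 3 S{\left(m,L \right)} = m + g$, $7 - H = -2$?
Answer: $97917$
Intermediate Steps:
$N = 1$ ($N = -2 - -3 = -2 + \left(-3 + 6\right) = -2 + 3 = 1$)
$H = 9$ ($H = 7 - -2 = 7 + 2 = 9$)
$S{\left(m,L \right)} = \frac{5}{3} - \frac{m}{3}$ ($S{\left(m,L \right)} = - \frac{m - 5}{3} = - \frac{-5 + m}{3} = \frac{5}{3} - \frac{m}{3}$)
$R{\left(z,s \right)} = 3$ ($R{\left(z,s \right)} = \left(\frac{5}{3} - - \frac{4}{3}\right) 1 = \left(\frac{5}{3} + \frac{4}{3}\right) 1 = 3 \cdot 1 = 3$)
$\left(225 + 32\right) \left(378 + R{\left(10,12 \right)}\right) = \left(225 + 32\right) \left(378 + 3\right) = 257 \cdot 381 = 97917$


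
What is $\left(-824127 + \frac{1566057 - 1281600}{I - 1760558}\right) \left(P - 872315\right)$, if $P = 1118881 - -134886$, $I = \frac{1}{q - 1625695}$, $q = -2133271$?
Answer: $- \frac{2080428807353910915294540}{6617877663029} \approx -3.1437 \cdot 10^{11}$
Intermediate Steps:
$I = - \frac{1}{3758966}$ ($I = \frac{1}{-2133271 - 1625695} = \frac{1}{-3758966} = - \frac{1}{3758966} \approx -2.6603 \cdot 10^{-7}$)
$P = 1253767$ ($P = 1118881 + 134886 = 1253767$)
$\left(-824127 + \frac{1566057 - 1281600}{I - 1760558}\right) \left(P - 872315\right) = \left(-824127 + \frac{1566057 - 1281600}{- \frac{1}{3758966} - 1760558}\right) \left(1253767 - 872315\right) = \left(-824127 + \frac{284457}{- \frac{6617877663029}{3758966}}\right) 381452 = \left(-824127 + 284457 \left(- \frac{3758966}{6617877663029}\right)\right) 381452 = \left(-824127 - \frac{1069264191462}{6617877663029}\right) 381452 = \left(- \frac{5453972734063292145}{6617877663029}\right) 381452 = - \frac{2080428807353910915294540}{6617877663029}$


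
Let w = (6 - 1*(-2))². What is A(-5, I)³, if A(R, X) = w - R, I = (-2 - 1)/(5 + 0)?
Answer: 328509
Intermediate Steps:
I = -⅗ (I = -3/5 = -3*⅕ = -⅗ ≈ -0.60000)
w = 64 (w = (6 + 2)² = 8² = 64)
A(R, X) = 64 - R
A(-5, I)³ = (64 - 1*(-5))³ = (64 + 5)³ = 69³ = 328509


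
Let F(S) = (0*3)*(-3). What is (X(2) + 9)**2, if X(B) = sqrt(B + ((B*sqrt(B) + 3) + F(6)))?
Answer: (9 + sqrt(5 + 2*sqrt(2)))**2 ≈ 139.19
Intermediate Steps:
F(S) = 0 (F(S) = 0*(-3) = 0)
X(B) = sqrt(3 + B + B**(3/2)) (X(B) = sqrt(B + ((B*sqrt(B) + 3) + 0)) = sqrt(B + ((B**(3/2) + 3) + 0)) = sqrt(B + ((3 + B**(3/2)) + 0)) = sqrt(B + (3 + B**(3/2))) = sqrt(3 + B + B**(3/2)))
(X(2) + 9)**2 = (sqrt(3 + 2 + 2**(3/2)) + 9)**2 = (sqrt(3 + 2 + 2*sqrt(2)) + 9)**2 = (sqrt(5 + 2*sqrt(2)) + 9)**2 = (9 + sqrt(5 + 2*sqrt(2)))**2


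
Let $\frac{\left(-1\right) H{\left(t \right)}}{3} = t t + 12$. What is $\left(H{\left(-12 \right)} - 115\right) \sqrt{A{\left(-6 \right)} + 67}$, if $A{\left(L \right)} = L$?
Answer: $- 583 \sqrt{61} \approx -4553.4$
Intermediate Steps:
$H{\left(t \right)} = -36 - 3 t^{2}$ ($H{\left(t \right)} = - 3 \left(t t + 12\right) = - 3 \left(t^{2} + 12\right) = - 3 \left(12 + t^{2}\right) = -36 - 3 t^{2}$)
$\left(H{\left(-12 \right)} - 115\right) \sqrt{A{\left(-6 \right)} + 67} = \left(\left(-36 - 3 \left(-12\right)^{2}\right) - 115\right) \sqrt{-6 + 67} = \left(\left(-36 - 432\right) - 115\right) \sqrt{61} = \left(-468 - 115\right) \sqrt{61} = - 583 \sqrt{61}$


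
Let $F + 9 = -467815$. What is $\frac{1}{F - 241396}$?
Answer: $- \frac{1}{709220} \approx -1.41 \cdot 10^{-6}$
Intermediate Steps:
$F = -467824$ ($F = -9 - 467815 = -467824$)
$\frac{1}{F - 241396} = \frac{1}{-467824 - 241396} = \frac{1}{-709220} = - \frac{1}{709220}$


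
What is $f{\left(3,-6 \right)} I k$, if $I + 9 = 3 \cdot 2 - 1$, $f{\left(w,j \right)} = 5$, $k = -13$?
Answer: $260$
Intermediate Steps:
$I = -4$ ($I = -9 + \left(3 \cdot 2 - 1\right) = -9 + \left(6 - 1\right) = -9 + 5 = -4$)
$f{\left(3,-6 \right)} I k = 5 \left(-4\right) \left(-13\right) = \left(-20\right) \left(-13\right) = 260$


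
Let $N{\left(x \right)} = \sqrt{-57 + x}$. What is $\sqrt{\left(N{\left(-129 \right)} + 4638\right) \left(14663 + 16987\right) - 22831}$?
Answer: $\sqrt{146769869 + 31650 i \sqrt{186}} \approx 12115.0 + 17.81 i$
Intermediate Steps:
$\sqrt{\left(N{\left(-129 \right)} + 4638\right) \left(14663 + 16987\right) - 22831} = \sqrt{\left(\sqrt{-57 - 129} + 4638\right) \left(14663 + 16987\right) - 22831} = \sqrt{\left(\sqrt{-186} + 4638\right) 31650 - 22831} = \sqrt{\left(i \sqrt{186} + 4638\right) 31650 - 22831} = \sqrt{\left(4638 + i \sqrt{186}\right) 31650 - 22831} = \sqrt{\left(146792700 + 31650 i \sqrt{186}\right) - 22831} = \sqrt{146769869 + 31650 i \sqrt{186}}$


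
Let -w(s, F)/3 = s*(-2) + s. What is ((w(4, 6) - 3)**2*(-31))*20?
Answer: -50220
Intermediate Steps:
w(s, F) = 3*s (w(s, F) = -3*(s*(-2) + s) = -3*(-2*s + s) = -(-3)*s = 3*s)
((w(4, 6) - 3)**2*(-31))*20 = ((3*4 - 3)**2*(-31))*20 = ((12 - 3)**2*(-31))*20 = (9**2*(-31))*20 = (81*(-31))*20 = -2511*20 = -50220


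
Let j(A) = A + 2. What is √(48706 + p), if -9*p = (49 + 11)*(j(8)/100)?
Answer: 2*√109587/3 ≈ 220.69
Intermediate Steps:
j(A) = 2 + A
p = -⅔ (p = -(49 + 11)*(2 + 8)/100/9 = -20*10*(1/100)/3 = -20/(3*10) = -⅑*6 = -⅔ ≈ -0.66667)
√(48706 + p) = √(48706 - ⅔) = √(146116/3) = 2*√109587/3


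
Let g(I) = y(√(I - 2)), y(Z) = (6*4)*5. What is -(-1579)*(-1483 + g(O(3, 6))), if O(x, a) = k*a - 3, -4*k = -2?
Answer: -2152177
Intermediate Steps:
k = ½ (k = -¼*(-2) = ½ ≈ 0.50000)
y(Z) = 120 (y(Z) = 24*5 = 120)
O(x, a) = -3 + a/2 (O(x, a) = a/2 - 3 = -3 + a/2)
g(I) = 120
-(-1579)*(-1483 + g(O(3, 6))) = -(-1579)*(-1483 + 120) = -(-1579)*(-1363) = -1*2152177 = -2152177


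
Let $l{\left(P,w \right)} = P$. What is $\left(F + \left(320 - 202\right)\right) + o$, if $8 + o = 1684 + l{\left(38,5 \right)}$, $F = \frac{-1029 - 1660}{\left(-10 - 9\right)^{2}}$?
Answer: $\frac{658663}{361} \approx 1824.6$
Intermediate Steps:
$F = - \frac{2689}{361}$ ($F = \frac{-1029 - 1660}{\left(-19\right)^{2}} = - \frac{2689}{361} \approx -7.4488$)
$o = 1714$ ($o = -8 + \left(1684 + 38\right) = -8 + 1722 = 1714$)
$\left(F + \left(320 - 202\right)\right) + o = \left(- \frac{2689}{361} + \left(320 - 202\right)\right) + 1714 = \left(- \frac{2689}{361} + 118\right) + 1714 = \frac{39909}{361} + 1714 = \frac{658663}{361}$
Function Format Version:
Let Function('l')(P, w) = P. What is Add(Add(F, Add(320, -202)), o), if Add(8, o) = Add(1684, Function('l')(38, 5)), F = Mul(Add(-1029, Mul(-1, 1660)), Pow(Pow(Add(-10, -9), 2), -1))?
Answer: Rational(658663, 361) ≈ 1824.6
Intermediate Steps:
F = Rational(-2689, 361) (F = Mul(Add(-1029, -1660), Pow(Pow(-19, 2), -1)) = Mul(-2689, Pow(361, -1)) = Mul(-2689, Rational(1, 361)) = Rational(-2689, 361) ≈ -7.4488)
o = 1714 (o = Add(-8, Add(1684, 38)) = Add(-8, 1722) = 1714)
Add(Add(F, Add(320, -202)), o) = Add(Add(Rational(-2689, 361), Add(320, -202)), 1714) = Add(Add(Rational(-2689, 361), 118), 1714) = Add(Rational(39909, 361), 1714) = Rational(658663, 361)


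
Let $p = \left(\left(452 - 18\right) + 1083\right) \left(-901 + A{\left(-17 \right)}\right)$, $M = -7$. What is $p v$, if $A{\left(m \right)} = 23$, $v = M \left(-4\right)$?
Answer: $-37293928$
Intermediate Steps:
$v = 28$ ($v = \left(-7\right) \left(-4\right) = 28$)
$p = -1331926$ ($p = \left(\left(452 - 18\right) + 1083\right) \left(-901 + 23\right) = \left(\left(452 - 18\right) + 1083\right) \left(-878\right) = \left(434 + 1083\right) \left(-878\right) = 1517 \left(-878\right) = -1331926$)
$p v = \left(-1331926\right) 28 = -37293928$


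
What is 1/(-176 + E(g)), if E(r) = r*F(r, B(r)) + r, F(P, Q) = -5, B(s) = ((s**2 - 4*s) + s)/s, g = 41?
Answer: -1/340 ≈ -0.0029412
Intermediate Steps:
B(s) = (s**2 - 3*s)/s
E(r) = -4*r (E(r) = r*(-5) + r = -5*r + r = -4*r)
1/(-176 + E(g)) = 1/(-176 - 4*41) = 1/(-176 - 164) = 1/(-340) = -1/340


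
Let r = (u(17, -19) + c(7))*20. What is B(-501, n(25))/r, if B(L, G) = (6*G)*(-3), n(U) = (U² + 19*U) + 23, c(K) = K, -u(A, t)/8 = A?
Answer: 3369/430 ≈ 7.8349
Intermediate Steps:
u(A, t) = -8*A
n(U) = 23 + U² + 19*U
B(L, G) = -18*G
r = -2580 (r = (-8*17 + 7)*20 = (-136 + 7)*20 = -129*20 = -2580)
B(-501, n(25))/r = -18*(23 + 25² + 19*25)/(-2580) = -18*(23 + 625 + 475)*(-1/2580) = -18*1123*(-1/2580) = -20214*(-1/2580) = 3369/430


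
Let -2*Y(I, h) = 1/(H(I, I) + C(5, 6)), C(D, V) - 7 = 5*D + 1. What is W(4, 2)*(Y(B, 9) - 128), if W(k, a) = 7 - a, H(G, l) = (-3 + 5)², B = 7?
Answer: -47365/74 ≈ -640.07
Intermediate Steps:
C(D, V) = 8 + 5*D (C(D, V) = 7 + (5*D + 1) = 7 + (1 + 5*D) = 8 + 5*D)
H(G, l) = 4 (H(G, l) = 2² = 4)
Y(I, h) = -1/74 (Y(I, h) = -1/(2*(4 + (8 + 5*5))) = -1/(2*(4 + (8 + 25))) = -1/(2*(4 + 33)) = -½/37 = -½*1/37 = -1/74)
W(4, 2)*(Y(B, 9) - 128) = (7 - 1*2)*(-1/74 - 128) = (7 - 2)*(-9473/74) = 5*(-9473/74) = -47365/74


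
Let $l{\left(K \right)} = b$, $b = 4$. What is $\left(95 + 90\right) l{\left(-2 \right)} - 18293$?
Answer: $-17553$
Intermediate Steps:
$l{\left(K \right)} = 4$
$\left(95 + 90\right) l{\left(-2 \right)} - 18293 = \left(95 + 90\right) 4 - 18293 = 185 \cdot 4 - 18293 = 740 - 18293 = -17553$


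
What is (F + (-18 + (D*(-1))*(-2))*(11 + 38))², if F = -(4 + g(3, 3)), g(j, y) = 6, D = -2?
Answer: 1183744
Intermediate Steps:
F = -10 (F = -(4 + 6) = -1*10 = -10)
(F + (-18 + (D*(-1))*(-2))*(11 + 38))² = (-10 + (-18 - 2*(-1)*(-2))*(11 + 38))² = (-10 + (-18 + 2*(-2))*49)² = (-10 + (-18 - 4)*49)² = (-10 - 22*49)² = (-10 - 1078)² = (-1088)² = 1183744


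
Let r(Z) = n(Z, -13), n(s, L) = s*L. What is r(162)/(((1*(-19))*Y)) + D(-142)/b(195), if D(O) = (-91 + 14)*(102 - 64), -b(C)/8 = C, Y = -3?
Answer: -519763/14820 ≈ -35.072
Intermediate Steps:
b(C) = -8*C
D(O) = -2926 (D(O) = -77*38 = -2926)
n(s, L) = L*s
r(Z) = -13*Z
r(162)/(((1*(-19))*Y)) + D(-142)/b(195) = (-13*162)/(((1*(-19))*(-3))) - 2926/((-8*195)) = -2106/((-19*(-3))) - 2926/(-1560) = -2106/57 - 2926*(-1/1560) = -2106*1/57 + 1463/780 = -702/19 + 1463/780 = -519763/14820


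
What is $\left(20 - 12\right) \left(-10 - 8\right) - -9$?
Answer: $-135$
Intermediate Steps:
$\left(20 - 12\right) \left(-10 - 8\right) - -9 = \left(20 - 12\right) \left(-18\right) + \left(-13 + 22\right) = 8 \left(-18\right) + 9 = -144 + 9 = -135$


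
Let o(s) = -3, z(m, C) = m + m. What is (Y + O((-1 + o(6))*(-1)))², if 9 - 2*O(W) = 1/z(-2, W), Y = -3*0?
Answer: 1369/64 ≈ 21.391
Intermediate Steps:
z(m, C) = 2*m
Y = 0
O(W) = 37/8 (O(W) = 9/2 - 1/(2*(2*(-2))) = 9/2 - ½/(-4) = 9/2 - ½*(-¼) = 9/2 + ⅛ = 37/8)
(Y + O((-1 + o(6))*(-1)))² = (0 + 37/8)² = (37/8)² = 1369/64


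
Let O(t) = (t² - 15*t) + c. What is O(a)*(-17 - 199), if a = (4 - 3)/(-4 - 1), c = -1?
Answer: -11016/25 ≈ -440.64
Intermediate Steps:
a = -⅕ (a = 1/(-5) = 1*(-⅕) = -⅕ ≈ -0.20000)
O(t) = -1 + t² - 15*t (O(t) = (t² - 15*t) - 1 = -1 + t² - 15*t)
O(a)*(-17 - 199) = (-1 + (-⅕)² - 15*(-⅕))*(-17 - 199) = (-1 + 1/25 + 3)*(-216) = (51/25)*(-216) = -11016/25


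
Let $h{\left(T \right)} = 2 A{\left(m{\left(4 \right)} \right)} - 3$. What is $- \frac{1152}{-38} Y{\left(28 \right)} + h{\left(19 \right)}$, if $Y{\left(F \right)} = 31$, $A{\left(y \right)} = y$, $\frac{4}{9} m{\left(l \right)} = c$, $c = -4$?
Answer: $\frac{17457}{19} \approx 918.79$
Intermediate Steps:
$m{\left(l \right)} = -9$ ($m{\left(l \right)} = \frac{9}{4} \left(-4\right) = -9$)
$h{\left(T \right)} = -21$ ($h{\left(T \right)} = 2 \left(-9\right) - 3 = -18 - 3 = -21$)
$- \frac{1152}{-38} Y{\left(28 \right)} + h{\left(19 \right)} = - \frac{1152}{-38} \cdot 31 - 21 = \left(-1152\right) \left(- \frac{1}{38}\right) 31 - 21 = \frac{576}{19} \cdot 31 - 21 = \frac{17856}{19} - 21 = \frac{17457}{19}$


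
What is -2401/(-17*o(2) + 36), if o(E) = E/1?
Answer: -2401/2 ≈ -1200.5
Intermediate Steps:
o(E) = E (o(E) = E*1 = E)
-2401/(-17*o(2) + 36) = -2401/(-17*2 + 36) = -2401/(-34 + 36) = -2401/2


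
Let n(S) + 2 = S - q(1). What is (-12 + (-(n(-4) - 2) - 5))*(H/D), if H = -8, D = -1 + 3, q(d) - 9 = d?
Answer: -4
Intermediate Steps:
q(d) = 9 + d
n(S) = -12 + S (n(S) = -2 + (S - (9 + 1)) = -2 + (S - 1*10) = -2 + (S - 10) = -2 + (-10 + S) = -12 + S)
D = 2
(-12 + (-(n(-4) - 2) - 5))*(H/D) = (-12 + (-((-12 - 4) - 2) - 5))*(-8/2) = (-12 + (-(-16 - 2) - 5))*(-8*1/2) = (-12 + (-1*(-18) - 5))*(-4) = (-12 + (18 - 5))*(-4) = (-12 + 13)*(-4) = 1*(-4) = -4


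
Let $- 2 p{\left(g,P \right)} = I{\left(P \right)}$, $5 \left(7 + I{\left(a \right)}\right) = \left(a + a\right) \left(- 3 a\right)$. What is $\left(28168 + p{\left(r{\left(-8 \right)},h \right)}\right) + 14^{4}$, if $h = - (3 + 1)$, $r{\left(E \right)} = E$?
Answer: $\frac{665971}{10} \approx 66597.0$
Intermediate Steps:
$h = -4$ ($h = \left(-1\right) 4 = -4$)
$I{\left(a \right)} = -7 - \frac{6 a^{2}}{5}$ ($I{\left(a \right)} = -7 + \frac{\left(a + a\right) \left(- 3 a\right)}{5} = -7 + \frac{2 a \left(- 3 a\right)}{5} = -7 + \frac{\left(-6\right) a^{2}}{5} = -7 - \frac{6 a^{2}}{5}$)
$p{\left(g,P \right)} = \frac{7}{2} + \frac{3 P^{2}}{5}$ ($p{\left(g,P \right)} = - \frac{-7 - \frac{6 P^{2}}{5}}{2} = \frac{7}{2} + \frac{3 P^{2}}{5}$)
$\left(28168 + p{\left(r{\left(-8 \right)},h \right)}\right) + 14^{4} = \left(28168 + \left(\frac{7}{2} + \frac{3 \left(-4\right)^{2}}{5}\right)\right) + 14^{4} = \left(28168 + \left(\frac{7}{2} + \frac{3}{5} \cdot 16\right)\right) + 38416 = \left(28168 + \left(\frac{7}{2} + \frac{48}{5}\right)\right) + 38416 = \left(28168 + \frac{131}{10}\right) + 38416 = \frac{281811}{10} + 38416 = \frac{665971}{10}$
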